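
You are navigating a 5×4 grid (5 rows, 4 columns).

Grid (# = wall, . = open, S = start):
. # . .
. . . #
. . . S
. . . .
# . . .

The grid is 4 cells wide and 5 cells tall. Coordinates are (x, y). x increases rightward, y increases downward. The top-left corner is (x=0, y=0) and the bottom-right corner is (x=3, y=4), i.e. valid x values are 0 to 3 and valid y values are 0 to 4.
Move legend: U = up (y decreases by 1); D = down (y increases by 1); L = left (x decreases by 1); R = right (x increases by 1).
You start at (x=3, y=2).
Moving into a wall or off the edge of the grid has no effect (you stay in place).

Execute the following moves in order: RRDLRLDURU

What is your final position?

Start: (x=3, y=2)
  R (right): blocked, stay at (x=3, y=2)
  R (right): blocked, stay at (x=3, y=2)
  D (down): (x=3, y=2) -> (x=3, y=3)
  L (left): (x=3, y=3) -> (x=2, y=3)
  R (right): (x=2, y=3) -> (x=3, y=3)
  L (left): (x=3, y=3) -> (x=2, y=3)
  D (down): (x=2, y=3) -> (x=2, y=4)
  U (up): (x=2, y=4) -> (x=2, y=3)
  R (right): (x=2, y=3) -> (x=3, y=3)
  U (up): (x=3, y=3) -> (x=3, y=2)
Final: (x=3, y=2)

Answer: Final position: (x=3, y=2)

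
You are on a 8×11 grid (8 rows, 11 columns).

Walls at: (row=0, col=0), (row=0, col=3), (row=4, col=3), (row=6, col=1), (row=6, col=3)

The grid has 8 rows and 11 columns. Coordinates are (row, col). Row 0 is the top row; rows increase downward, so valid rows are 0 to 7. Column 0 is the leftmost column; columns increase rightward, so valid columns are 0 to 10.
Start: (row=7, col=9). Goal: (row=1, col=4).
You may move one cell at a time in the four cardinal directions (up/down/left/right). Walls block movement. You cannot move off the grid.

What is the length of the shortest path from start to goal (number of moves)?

Answer: Shortest path length: 11

Derivation:
BFS from (row=7, col=9) until reaching (row=1, col=4):
  Distance 0: (row=7, col=9)
  Distance 1: (row=6, col=9), (row=7, col=8), (row=7, col=10)
  Distance 2: (row=5, col=9), (row=6, col=8), (row=6, col=10), (row=7, col=7)
  Distance 3: (row=4, col=9), (row=5, col=8), (row=5, col=10), (row=6, col=7), (row=7, col=6)
  Distance 4: (row=3, col=9), (row=4, col=8), (row=4, col=10), (row=5, col=7), (row=6, col=6), (row=7, col=5)
  Distance 5: (row=2, col=9), (row=3, col=8), (row=3, col=10), (row=4, col=7), (row=5, col=6), (row=6, col=5), (row=7, col=4)
  Distance 6: (row=1, col=9), (row=2, col=8), (row=2, col=10), (row=3, col=7), (row=4, col=6), (row=5, col=5), (row=6, col=4), (row=7, col=3)
  Distance 7: (row=0, col=9), (row=1, col=8), (row=1, col=10), (row=2, col=7), (row=3, col=6), (row=4, col=5), (row=5, col=4), (row=7, col=2)
  Distance 8: (row=0, col=8), (row=0, col=10), (row=1, col=7), (row=2, col=6), (row=3, col=5), (row=4, col=4), (row=5, col=3), (row=6, col=2), (row=7, col=1)
  Distance 9: (row=0, col=7), (row=1, col=6), (row=2, col=5), (row=3, col=4), (row=5, col=2), (row=7, col=0)
  Distance 10: (row=0, col=6), (row=1, col=5), (row=2, col=4), (row=3, col=3), (row=4, col=2), (row=5, col=1), (row=6, col=0)
  Distance 11: (row=0, col=5), (row=1, col=4), (row=2, col=3), (row=3, col=2), (row=4, col=1), (row=5, col=0)  <- goal reached here
One shortest path (11 moves): (row=7, col=9) -> (row=7, col=8) -> (row=7, col=7) -> (row=7, col=6) -> (row=7, col=5) -> (row=7, col=4) -> (row=6, col=4) -> (row=5, col=4) -> (row=4, col=4) -> (row=3, col=4) -> (row=2, col=4) -> (row=1, col=4)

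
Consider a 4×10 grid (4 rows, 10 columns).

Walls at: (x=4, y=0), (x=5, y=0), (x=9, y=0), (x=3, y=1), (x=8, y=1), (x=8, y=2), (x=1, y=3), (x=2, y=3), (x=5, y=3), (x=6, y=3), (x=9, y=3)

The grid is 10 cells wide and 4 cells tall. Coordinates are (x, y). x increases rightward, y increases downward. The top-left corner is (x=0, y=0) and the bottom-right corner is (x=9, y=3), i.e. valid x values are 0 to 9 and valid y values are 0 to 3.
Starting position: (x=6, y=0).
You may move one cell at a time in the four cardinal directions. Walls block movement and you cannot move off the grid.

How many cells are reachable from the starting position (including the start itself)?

Answer: Reachable cells: 27

Derivation:
BFS flood-fill from (x=6, y=0):
  Distance 0: (x=6, y=0)
  Distance 1: (x=7, y=0), (x=6, y=1)
  Distance 2: (x=8, y=0), (x=5, y=1), (x=7, y=1), (x=6, y=2)
  Distance 3: (x=4, y=1), (x=5, y=2), (x=7, y=2)
  Distance 4: (x=4, y=2), (x=7, y=3)
  Distance 5: (x=3, y=2), (x=4, y=3), (x=8, y=3)
  Distance 6: (x=2, y=2), (x=3, y=3)
  Distance 7: (x=2, y=1), (x=1, y=2)
  Distance 8: (x=2, y=0), (x=1, y=1), (x=0, y=2)
  Distance 9: (x=1, y=0), (x=3, y=0), (x=0, y=1), (x=0, y=3)
  Distance 10: (x=0, y=0)
Total reachable: 27 (grid has 29 open cells total)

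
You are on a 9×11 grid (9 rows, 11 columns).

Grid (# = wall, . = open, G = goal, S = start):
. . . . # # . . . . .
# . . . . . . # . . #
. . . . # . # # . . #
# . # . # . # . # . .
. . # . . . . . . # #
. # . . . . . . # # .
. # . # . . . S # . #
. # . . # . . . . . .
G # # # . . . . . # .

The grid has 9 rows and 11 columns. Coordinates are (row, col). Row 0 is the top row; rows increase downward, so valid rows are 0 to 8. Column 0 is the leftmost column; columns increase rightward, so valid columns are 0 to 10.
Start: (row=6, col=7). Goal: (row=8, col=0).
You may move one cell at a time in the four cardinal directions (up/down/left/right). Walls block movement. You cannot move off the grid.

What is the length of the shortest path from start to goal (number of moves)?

Answer: Shortest path length: 17

Derivation:
BFS from (row=6, col=7) until reaching (row=8, col=0):
  Distance 0: (row=6, col=7)
  Distance 1: (row=5, col=7), (row=6, col=6), (row=7, col=7)
  Distance 2: (row=4, col=7), (row=5, col=6), (row=6, col=5), (row=7, col=6), (row=7, col=8), (row=8, col=7)
  Distance 3: (row=3, col=7), (row=4, col=6), (row=4, col=8), (row=5, col=5), (row=6, col=4), (row=7, col=5), (row=7, col=9), (row=8, col=6), (row=8, col=8)
  Distance 4: (row=4, col=5), (row=5, col=4), (row=6, col=9), (row=7, col=10), (row=8, col=5)
  Distance 5: (row=3, col=5), (row=4, col=4), (row=5, col=3), (row=8, col=4), (row=8, col=10)
  Distance 6: (row=2, col=5), (row=4, col=3), (row=5, col=2)
  Distance 7: (row=1, col=5), (row=3, col=3), (row=6, col=2)
  Distance 8: (row=1, col=4), (row=1, col=6), (row=2, col=3), (row=7, col=2)
  Distance 9: (row=0, col=6), (row=1, col=3), (row=2, col=2), (row=7, col=3)
  Distance 10: (row=0, col=3), (row=0, col=7), (row=1, col=2), (row=2, col=1)
  Distance 11: (row=0, col=2), (row=0, col=8), (row=1, col=1), (row=2, col=0), (row=3, col=1)
  Distance 12: (row=0, col=1), (row=0, col=9), (row=1, col=8), (row=4, col=1)
  Distance 13: (row=0, col=0), (row=0, col=10), (row=1, col=9), (row=2, col=8), (row=4, col=0)
  Distance 14: (row=2, col=9), (row=5, col=0)
  Distance 15: (row=3, col=9), (row=6, col=0)
  Distance 16: (row=3, col=10), (row=7, col=0)
  Distance 17: (row=8, col=0)  <- goal reached here
One shortest path (17 moves): (row=6, col=7) -> (row=6, col=6) -> (row=6, col=5) -> (row=6, col=4) -> (row=5, col=4) -> (row=5, col=3) -> (row=4, col=3) -> (row=3, col=3) -> (row=2, col=3) -> (row=2, col=2) -> (row=2, col=1) -> (row=3, col=1) -> (row=4, col=1) -> (row=4, col=0) -> (row=5, col=0) -> (row=6, col=0) -> (row=7, col=0) -> (row=8, col=0)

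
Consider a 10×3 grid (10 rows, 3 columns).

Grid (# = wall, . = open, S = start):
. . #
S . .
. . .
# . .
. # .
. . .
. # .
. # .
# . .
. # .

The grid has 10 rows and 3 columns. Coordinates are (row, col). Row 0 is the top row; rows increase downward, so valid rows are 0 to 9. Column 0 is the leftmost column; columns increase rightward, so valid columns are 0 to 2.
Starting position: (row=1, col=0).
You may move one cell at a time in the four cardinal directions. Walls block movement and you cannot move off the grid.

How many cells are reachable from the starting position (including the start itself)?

Answer: Reachable cells: 22

Derivation:
BFS flood-fill from (row=1, col=0):
  Distance 0: (row=1, col=0)
  Distance 1: (row=0, col=0), (row=1, col=1), (row=2, col=0)
  Distance 2: (row=0, col=1), (row=1, col=2), (row=2, col=1)
  Distance 3: (row=2, col=2), (row=3, col=1)
  Distance 4: (row=3, col=2)
  Distance 5: (row=4, col=2)
  Distance 6: (row=5, col=2)
  Distance 7: (row=5, col=1), (row=6, col=2)
  Distance 8: (row=5, col=0), (row=7, col=2)
  Distance 9: (row=4, col=0), (row=6, col=0), (row=8, col=2)
  Distance 10: (row=7, col=0), (row=8, col=1), (row=9, col=2)
Total reachable: 22 (grid has 23 open cells total)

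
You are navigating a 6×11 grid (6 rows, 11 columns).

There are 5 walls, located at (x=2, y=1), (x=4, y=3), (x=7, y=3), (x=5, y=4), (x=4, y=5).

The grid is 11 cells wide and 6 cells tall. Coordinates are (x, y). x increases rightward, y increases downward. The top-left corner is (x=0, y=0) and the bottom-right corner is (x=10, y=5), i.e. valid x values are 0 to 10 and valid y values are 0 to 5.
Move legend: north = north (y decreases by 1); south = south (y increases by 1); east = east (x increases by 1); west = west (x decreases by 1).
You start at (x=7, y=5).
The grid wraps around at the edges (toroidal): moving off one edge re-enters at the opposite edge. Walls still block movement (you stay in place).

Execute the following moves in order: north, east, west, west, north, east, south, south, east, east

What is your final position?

Start: (x=7, y=5)
  north (north): (x=7, y=5) -> (x=7, y=4)
  east (east): (x=7, y=4) -> (x=8, y=4)
  west (west): (x=8, y=4) -> (x=7, y=4)
  west (west): (x=7, y=4) -> (x=6, y=4)
  north (north): (x=6, y=4) -> (x=6, y=3)
  east (east): blocked, stay at (x=6, y=3)
  south (south): (x=6, y=3) -> (x=6, y=4)
  south (south): (x=6, y=4) -> (x=6, y=5)
  east (east): (x=6, y=5) -> (x=7, y=5)
  east (east): (x=7, y=5) -> (x=8, y=5)
Final: (x=8, y=5)

Answer: Final position: (x=8, y=5)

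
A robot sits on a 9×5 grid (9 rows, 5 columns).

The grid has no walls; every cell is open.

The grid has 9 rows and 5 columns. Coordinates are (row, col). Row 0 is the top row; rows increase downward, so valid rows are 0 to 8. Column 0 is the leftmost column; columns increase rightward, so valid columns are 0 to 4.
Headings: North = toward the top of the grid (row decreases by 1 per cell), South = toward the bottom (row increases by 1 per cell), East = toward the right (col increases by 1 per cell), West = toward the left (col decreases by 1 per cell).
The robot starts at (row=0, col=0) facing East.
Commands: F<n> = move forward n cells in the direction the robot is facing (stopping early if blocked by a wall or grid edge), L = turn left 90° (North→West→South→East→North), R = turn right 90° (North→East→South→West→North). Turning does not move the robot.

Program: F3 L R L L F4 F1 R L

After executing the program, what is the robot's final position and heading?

Start: (row=0, col=0), facing East
  F3: move forward 3, now at (row=0, col=3)
  L: turn left, now facing North
  R: turn right, now facing East
  L: turn left, now facing North
  L: turn left, now facing West
  F4: move forward 3/4 (blocked), now at (row=0, col=0)
  F1: move forward 0/1 (blocked), now at (row=0, col=0)
  R: turn right, now facing North
  L: turn left, now facing West
Final: (row=0, col=0), facing West

Answer: Final position: (row=0, col=0), facing West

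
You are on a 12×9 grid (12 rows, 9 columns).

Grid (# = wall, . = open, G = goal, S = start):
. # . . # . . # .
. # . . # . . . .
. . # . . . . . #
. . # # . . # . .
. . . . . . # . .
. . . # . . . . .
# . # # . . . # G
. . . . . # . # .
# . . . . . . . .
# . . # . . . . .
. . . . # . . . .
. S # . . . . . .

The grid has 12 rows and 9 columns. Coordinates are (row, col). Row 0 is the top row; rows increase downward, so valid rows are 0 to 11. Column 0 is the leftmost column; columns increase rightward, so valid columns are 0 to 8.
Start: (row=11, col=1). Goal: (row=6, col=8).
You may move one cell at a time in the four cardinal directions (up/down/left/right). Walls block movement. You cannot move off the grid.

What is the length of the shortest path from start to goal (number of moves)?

BFS from (row=11, col=1) until reaching (row=6, col=8):
  Distance 0: (row=11, col=1)
  Distance 1: (row=10, col=1), (row=11, col=0)
  Distance 2: (row=9, col=1), (row=10, col=0), (row=10, col=2)
  Distance 3: (row=8, col=1), (row=9, col=2), (row=10, col=3)
  Distance 4: (row=7, col=1), (row=8, col=2), (row=11, col=3)
  Distance 5: (row=6, col=1), (row=7, col=0), (row=7, col=2), (row=8, col=3), (row=11, col=4)
  Distance 6: (row=5, col=1), (row=7, col=3), (row=8, col=4), (row=11, col=5)
  Distance 7: (row=4, col=1), (row=5, col=0), (row=5, col=2), (row=7, col=4), (row=8, col=5), (row=9, col=4), (row=10, col=5), (row=11, col=6)
  Distance 8: (row=3, col=1), (row=4, col=0), (row=4, col=2), (row=6, col=4), (row=8, col=6), (row=9, col=5), (row=10, col=6), (row=11, col=7)
  Distance 9: (row=2, col=1), (row=3, col=0), (row=4, col=3), (row=5, col=4), (row=6, col=5), (row=7, col=6), (row=8, col=7), (row=9, col=6), (row=10, col=7), (row=11, col=8)
  Distance 10: (row=2, col=0), (row=4, col=4), (row=5, col=5), (row=6, col=6), (row=8, col=8), (row=9, col=7), (row=10, col=8)
  Distance 11: (row=1, col=0), (row=3, col=4), (row=4, col=5), (row=5, col=6), (row=7, col=8), (row=9, col=8)
  Distance 12: (row=0, col=0), (row=2, col=4), (row=3, col=5), (row=5, col=7), (row=6, col=8)  <- goal reached here
One shortest path (12 moves): (row=11, col=1) -> (row=10, col=1) -> (row=10, col=2) -> (row=9, col=2) -> (row=8, col=2) -> (row=8, col=3) -> (row=8, col=4) -> (row=8, col=5) -> (row=8, col=6) -> (row=8, col=7) -> (row=8, col=8) -> (row=7, col=8) -> (row=6, col=8)

Answer: Shortest path length: 12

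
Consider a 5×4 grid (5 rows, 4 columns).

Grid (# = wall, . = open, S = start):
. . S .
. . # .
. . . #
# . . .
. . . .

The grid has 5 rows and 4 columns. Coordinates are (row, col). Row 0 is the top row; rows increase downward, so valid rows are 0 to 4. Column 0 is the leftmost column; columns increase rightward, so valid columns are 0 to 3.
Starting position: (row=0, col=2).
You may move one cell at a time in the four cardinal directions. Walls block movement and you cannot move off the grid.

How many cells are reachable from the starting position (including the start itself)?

Answer: Reachable cells: 17

Derivation:
BFS flood-fill from (row=0, col=2):
  Distance 0: (row=0, col=2)
  Distance 1: (row=0, col=1), (row=0, col=3)
  Distance 2: (row=0, col=0), (row=1, col=1), (row=1, col=3)
  Distance 3: (row=1, col=0), (row=2, col=1)
  Distance 4: (row=2, col=0), (row=2, col=2), (row=3, col=1)
  Distance 5: (row=3, col=2), (row=4, col=1)
  Distance 6: (row=3, col=3), (row=4, col=0), (row=4, col=2)
  Distance 7: (row=4, col=3)
Total reachable: 17 (grid has 17 open cells total)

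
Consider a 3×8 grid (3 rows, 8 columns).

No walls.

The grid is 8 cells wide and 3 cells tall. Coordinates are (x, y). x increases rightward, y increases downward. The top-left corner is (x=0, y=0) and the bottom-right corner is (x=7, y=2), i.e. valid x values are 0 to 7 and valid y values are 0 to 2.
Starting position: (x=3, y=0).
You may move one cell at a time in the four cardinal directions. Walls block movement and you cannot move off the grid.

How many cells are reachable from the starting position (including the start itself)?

BFS flood-fill from (x=3, y=0):
  Distance 0: (x=3, y=0)
  Distance 1: (x=2, y=0), (x=4, y=0), (x=3, y=1)
  Distance 2: (x=1, y=0), (x=5, y=0), (x=2, y=1), (x=4, y=1), (x=3, y=2)
  Distance 3: (x=0, y=0), (x=6, y=0), (x=1, y=1), (x=5, y=1), (x=2, y=2), (x=4, y=2)
  Distance 4: (x=7, y=0), (x=0, y=1), (x=6, y=1), (x=1, y=2), (x=5, y=2)
  Distance 5: (x=7, y=1), (x=0, y=2), (x=6, y=2)
  Distance 6: (x=7, y=2)
Total reachable: 24 (grid has 24 open cells total)

Answer: Reachable cells: 24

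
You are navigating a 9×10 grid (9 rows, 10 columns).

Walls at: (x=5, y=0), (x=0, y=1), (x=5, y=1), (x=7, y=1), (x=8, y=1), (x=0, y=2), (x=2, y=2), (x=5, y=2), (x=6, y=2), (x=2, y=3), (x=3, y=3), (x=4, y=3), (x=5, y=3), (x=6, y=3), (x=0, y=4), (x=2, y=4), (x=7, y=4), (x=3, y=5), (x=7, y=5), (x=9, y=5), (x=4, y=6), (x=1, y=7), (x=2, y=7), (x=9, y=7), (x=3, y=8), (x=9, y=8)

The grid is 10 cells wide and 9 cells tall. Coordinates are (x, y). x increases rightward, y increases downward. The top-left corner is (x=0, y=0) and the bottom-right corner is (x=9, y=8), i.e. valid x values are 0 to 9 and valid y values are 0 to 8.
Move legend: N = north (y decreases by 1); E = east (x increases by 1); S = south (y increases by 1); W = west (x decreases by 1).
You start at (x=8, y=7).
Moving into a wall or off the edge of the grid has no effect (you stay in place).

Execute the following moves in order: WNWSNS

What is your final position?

Start: (x=8, y=7)
  W (west): (x=8, y=7) -> (x=7, y=7)
  N (north): (x=7, y=7) -> (x=7, y=6)
  W (west): (x=7, y=6) -> (x=6, y=6)
  S (south): (x=6, y=6) -> (x=6, y=7)
  N (north): (x=6, y=7) -> (x=6, y=6)
  S (south): (x=6, y=6) -> (x=6, y=7)
Final: (x=6, y=7)

Answer: Final position: (x=6, y=7)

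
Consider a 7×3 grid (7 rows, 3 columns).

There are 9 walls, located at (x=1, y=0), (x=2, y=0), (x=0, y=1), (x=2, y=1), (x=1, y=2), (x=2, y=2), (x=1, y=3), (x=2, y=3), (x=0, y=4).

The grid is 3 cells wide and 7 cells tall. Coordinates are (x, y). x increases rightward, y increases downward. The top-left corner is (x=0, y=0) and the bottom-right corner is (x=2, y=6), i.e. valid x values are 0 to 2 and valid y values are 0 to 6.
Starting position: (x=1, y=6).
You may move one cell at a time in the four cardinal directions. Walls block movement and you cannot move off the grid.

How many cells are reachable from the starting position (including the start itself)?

BFS flood-fill from (x=1, y=6):
  Distance 0: (x=1, y=6)
  Distance 1: (x=1, y=5), (x=0, y=6), (x=2, y=6)
  Distance 2: (x=1, y=4), (x=0, y=5), (x=2, y=5)
  Distance 3: (x=2, y=4)
Total reachable: 8 (grid has 12 open cells total)

Answer: Reachable cells: 8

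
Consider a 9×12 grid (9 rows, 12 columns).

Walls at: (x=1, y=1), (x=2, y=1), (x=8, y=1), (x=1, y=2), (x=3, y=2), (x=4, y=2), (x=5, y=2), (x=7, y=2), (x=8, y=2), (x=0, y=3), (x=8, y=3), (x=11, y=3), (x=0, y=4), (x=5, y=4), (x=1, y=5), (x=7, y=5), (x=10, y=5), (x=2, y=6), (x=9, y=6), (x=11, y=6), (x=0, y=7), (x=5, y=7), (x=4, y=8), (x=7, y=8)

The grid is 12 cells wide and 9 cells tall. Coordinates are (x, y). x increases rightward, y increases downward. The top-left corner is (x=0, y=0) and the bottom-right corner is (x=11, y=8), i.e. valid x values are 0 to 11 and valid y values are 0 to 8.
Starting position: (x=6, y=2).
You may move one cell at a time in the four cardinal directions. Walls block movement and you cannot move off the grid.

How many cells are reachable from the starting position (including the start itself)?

BFS flood-fill from (x=6, y=2):
  Distance 0: (x=6, y=2)
  Distance 1: (x=6, y=1), (x=6, y=3)
  Distance 2: (x=6, y=0), (x=5, y=1), (x=7, y=1), (x=5, y=3), (x=7, y=3), (x=6, y=4)
  Distance 3: (x=5, y=0), (x=7, y=0), (x=4, y=1), (x=4, y=3), (x=7, y=4), (x=6, y=5)
  Distance 4: (x=4, y=0), (x=8, y=0), (x=3, y=1), (x=3, y=3), (x=4, y=4), (x=8, y=4), (x=5, y=5), (x=6, y=6)
  Distance 5: (x=3, y=0), (x=9, y=0), (x=2, y=3), (x=3, y=4), (x=9, y=4), (x=4, y=5), (x=8, y=5), (x=5, y=6), (x=7, y=6), (x=6, y=7)
  Distance 6: (x=2, y=0), (x=10, y=0), (x=9, y=1), (x=2, y=2), (x=1, y=3), (x=9, y=3), (x=2, y=4), (x=10, y=4), (x=3, y=5), (x=9, y=5), (x=4, y=6), (x=8, y=6), (x=7, y=7), (x=6, y=8)
  Distance 7: (x=1, y=0), (x=11, y=0), (x=10, y=1), (x=9, y=2), (x=10, y=3), (x=1, y=4), (x=11, y=4), (x=2, y=5), (x=3, y=6), (x=4, y=7), (x=8, y=7), (x=5, y=8)
  Distance 8: (x=0, y=0), (x=11, y=1), (x=10, y=2), (x=11, y=5), (x=3, y=7), (x=9, y=7), (x=8, y=8)
  Distance 9: (x=0, y=1), (x=11, y=2), (x=2, y=7), (x=10, y=7), (x=3, y=8), (x=9, y=8)
  Distance 10: (x=0, y=2), (x=10, y=6), (x=1, y=7), (x=11, y=7), (x=2, y=8), (x=10, y=8)
  Distance 11: (x=1, y=6), (x=1, y=8), (x=11, y=8)
  Distance 12: (x=0, y=6), (x=0, y=8)
  Distance 13: (x=0, y=5)
Total reachable: 84 (grid has 84 open cells total)

Answer: Reachable cells: 84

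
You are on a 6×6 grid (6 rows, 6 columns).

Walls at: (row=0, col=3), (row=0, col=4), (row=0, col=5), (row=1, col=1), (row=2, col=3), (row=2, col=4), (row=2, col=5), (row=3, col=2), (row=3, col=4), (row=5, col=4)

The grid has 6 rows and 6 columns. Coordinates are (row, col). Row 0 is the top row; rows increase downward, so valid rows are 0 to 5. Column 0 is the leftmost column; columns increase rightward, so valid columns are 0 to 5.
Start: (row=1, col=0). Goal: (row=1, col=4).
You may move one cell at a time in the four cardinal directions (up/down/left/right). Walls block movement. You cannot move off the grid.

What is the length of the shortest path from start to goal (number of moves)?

Answer: Shortest path length: 6

Derivation:
BFS from (row=1, col=0) until reaching (row=1, col=4):
  Distance 0: (row=1, col=0)
  Distance 1: (row=0, col=0), (row=2, col=0)
  Distance 2: (row=0, col=1), (row=2, col=1), (row=3, col=0)
  Distance 3: (row=0, col=2), (row=2, col=2), (row=3, col=1), (row=4, col=0)
  Distance 4: (row=1, col=2), (row=4, col=1), (row=5, col=0)
  Distance 5: (row=1, col=3), (row=4, col=2), (row=5, col=1)
  Distance 6: (row=1, col=4), (row=4, col=3), (row=5, col=2)  <- goal reached here
One shortest path (6 moves): (row=1, col=0) -> (row=0, col=0) -> (row=0, col=1) -> (row=0, col=2) -> (row=1, col=2) -> (row=1, col=3) -> (row=1, col=4)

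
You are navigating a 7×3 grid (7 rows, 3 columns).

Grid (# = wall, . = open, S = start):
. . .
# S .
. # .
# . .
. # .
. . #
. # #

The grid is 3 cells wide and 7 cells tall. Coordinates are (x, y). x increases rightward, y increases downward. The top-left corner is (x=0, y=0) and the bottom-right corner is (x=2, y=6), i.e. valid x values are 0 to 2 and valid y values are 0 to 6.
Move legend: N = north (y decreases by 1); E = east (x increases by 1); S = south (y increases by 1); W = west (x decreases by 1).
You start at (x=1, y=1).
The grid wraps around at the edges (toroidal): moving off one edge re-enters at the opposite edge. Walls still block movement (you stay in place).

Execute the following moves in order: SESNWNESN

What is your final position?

Answer: Final position: (x=2, y=0)

Derivation:
Start: (x=1, y=1)
  S (south): blocked, stay at (x=1, y=1)
  E (east): (x=1, y=1) -> (x=2, y=1)
  S (south): (x=2, y=1) -> (x=2, y=2)
  N (north): (x=2, y=2) -> (x=2, y=1)
  W (west): (x=2, y=1) -> (x=1, y=1)
  N (north): (x=1, y=1) -> (x=1, y=0)
  E (east): (x=1, y=0) -> (x=2, y=0)
  S (south): (x=2, y=0) -> (x=2, y=1)
  N (north): (x=2, y=1) -> (x=2, y=0)
Final: (x=2, y=0)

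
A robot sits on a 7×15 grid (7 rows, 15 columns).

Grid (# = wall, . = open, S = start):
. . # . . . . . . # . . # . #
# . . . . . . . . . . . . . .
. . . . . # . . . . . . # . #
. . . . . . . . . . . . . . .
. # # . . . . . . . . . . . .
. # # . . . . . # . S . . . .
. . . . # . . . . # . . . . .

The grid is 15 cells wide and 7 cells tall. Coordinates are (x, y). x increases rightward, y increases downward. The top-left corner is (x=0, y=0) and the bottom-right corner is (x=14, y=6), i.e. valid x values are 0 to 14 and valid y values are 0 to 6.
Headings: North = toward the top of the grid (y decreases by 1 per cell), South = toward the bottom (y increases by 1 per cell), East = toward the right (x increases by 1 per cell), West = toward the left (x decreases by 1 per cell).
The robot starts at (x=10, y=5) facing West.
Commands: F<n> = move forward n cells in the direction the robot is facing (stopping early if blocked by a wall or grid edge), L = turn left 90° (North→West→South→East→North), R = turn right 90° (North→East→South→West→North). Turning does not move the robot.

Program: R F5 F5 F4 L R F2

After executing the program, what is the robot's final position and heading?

Answer: Final position: (x=10, y=0), facing North

Derivation:
Start: (x=10, y=5), facing West
  R: turn right, now facing North
  F5: move forward 5, now at (x=10, y=0)
  F5: move forward 0/5 (blocked), now at (x=10, y=0)
  F4: move forward 0/4 (blocked), now at (x=10, y=0)
  L: turn left, now facing West
  R: turn right, now facing North
  F2: move forward 0/2 (blocked), now at (x=10, y=0)
Final: (x=10, y=0), facing North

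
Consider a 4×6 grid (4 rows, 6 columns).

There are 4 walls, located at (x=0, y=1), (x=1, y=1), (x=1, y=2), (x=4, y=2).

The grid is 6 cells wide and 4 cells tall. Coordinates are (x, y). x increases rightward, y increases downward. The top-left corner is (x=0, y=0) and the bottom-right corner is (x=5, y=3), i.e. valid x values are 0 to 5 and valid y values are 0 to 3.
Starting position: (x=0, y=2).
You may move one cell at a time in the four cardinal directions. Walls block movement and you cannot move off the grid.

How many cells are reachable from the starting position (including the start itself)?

BFS flood-fill from (x=0, y=2):
  Distance 0: (x=0, y=2)
  Distance 1: (x=0, y=3)
  Distance 2: (x=1, y=3)
  Distance 3: (x=2, y=3)
  Distance 4: (x=2, y=2), (x=3, y=3)
  Distance 5: (x=2, y=1), (x=3, y=2), (x=4, y=3)
  Distance 6: (x=2, y=0), (x=3, y=1), (x=5, y=3)
  Distance 7: (x=1, y=0), (x=3, y=0), (x=4, y=1), (x=5, y=2)
  Distance 8: (x=0, y=0), (x=4, y=0), (x=5, y=1)
  Distance 9: (x=5, y=0)
Total reachable: 20 (grid has 20 open cells total)

Answer: Reachable cells: 20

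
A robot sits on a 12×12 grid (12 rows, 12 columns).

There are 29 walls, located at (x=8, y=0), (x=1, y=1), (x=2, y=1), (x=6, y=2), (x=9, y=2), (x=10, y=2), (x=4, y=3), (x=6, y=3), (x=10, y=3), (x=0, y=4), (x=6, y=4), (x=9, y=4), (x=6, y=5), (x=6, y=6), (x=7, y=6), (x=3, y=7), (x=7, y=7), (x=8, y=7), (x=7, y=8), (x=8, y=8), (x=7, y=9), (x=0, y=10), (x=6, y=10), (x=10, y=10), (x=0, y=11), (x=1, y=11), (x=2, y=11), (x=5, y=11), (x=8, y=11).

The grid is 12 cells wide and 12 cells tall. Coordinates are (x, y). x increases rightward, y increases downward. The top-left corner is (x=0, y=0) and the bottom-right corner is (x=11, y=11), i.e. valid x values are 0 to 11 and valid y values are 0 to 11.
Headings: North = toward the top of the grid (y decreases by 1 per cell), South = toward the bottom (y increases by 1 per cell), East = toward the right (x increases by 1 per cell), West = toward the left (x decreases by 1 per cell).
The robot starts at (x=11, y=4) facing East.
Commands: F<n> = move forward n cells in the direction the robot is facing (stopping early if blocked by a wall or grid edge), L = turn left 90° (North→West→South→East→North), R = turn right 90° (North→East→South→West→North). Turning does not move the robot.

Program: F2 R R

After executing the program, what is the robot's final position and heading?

Start: (x=11, y=4), facing East
  F2: move forward 0/2 (blocked), now at (x=11, y=4)
  R: turn right, now facing South
  R: turn right, now facing West
Final: (x=11, y=4), facing West

Answer: Final position: (x=11, y=4), facing West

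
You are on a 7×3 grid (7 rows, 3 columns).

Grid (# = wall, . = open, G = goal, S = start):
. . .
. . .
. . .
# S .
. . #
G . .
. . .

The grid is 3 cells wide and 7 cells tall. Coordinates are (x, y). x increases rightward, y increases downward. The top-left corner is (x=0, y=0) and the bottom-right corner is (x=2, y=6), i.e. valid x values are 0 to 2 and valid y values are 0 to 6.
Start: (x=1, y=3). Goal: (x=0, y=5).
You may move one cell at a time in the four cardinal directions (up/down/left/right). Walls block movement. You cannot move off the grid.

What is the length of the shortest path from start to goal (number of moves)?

BFS from (x=1, y=3) until reaching (x=0, y=5):
  Distance 0: (x=1, y=3)
  Distance 1: (x=1, y=2), (x=2, y=3), (x=1, y=4)
  Distance 2: (x=1, y=1), (x=0, y=2), (x=2, y=2), (x=0, y=4), (x=1, y=5)
  Distance 3: (x=1, y=0), (x=0, y=1), (x=2, y=1), (x=0, y=5), (x=2, y=5), (x=1, y=6)  <- goal reached here
One shortest path (3 moves): (x=1, y=3) -> (x=1, y=4) -> (x=0, y=4) -> (x=0, y=5)

Answer: Shortest path length: 3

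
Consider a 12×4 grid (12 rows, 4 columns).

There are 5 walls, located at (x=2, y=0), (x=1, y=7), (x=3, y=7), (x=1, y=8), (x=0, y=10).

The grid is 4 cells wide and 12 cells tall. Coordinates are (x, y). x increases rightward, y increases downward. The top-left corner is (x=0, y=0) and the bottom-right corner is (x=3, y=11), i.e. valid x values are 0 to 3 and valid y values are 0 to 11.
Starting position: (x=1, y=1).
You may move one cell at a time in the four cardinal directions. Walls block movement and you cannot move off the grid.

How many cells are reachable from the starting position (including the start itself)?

Answer: Reachable cells: 43

Derivation:
BFS flood-fill from (x=1, y=1):
  Distance 0: (x=1, y=1)
  Distance 1: (x=1, y=0), (x=0, y=1), (x=2, y=1), (x=1, y=2)
  Distance 2: (x=0, y=0), (x=3, y=1), (x=0, y=2), (x=2, y=2), (x=1, y=3)
  Distance 3: (x=3, y=0), (x=3, y=2), (x=0, y=3), (x=2, y=3), (x=1, y=4)
  Distance 4: (x=3, y=3), (x=0, y=4), (x=2, y=4), (x=1, y=5)
  Distance 5: (x=3, y=4), (x=0, y=5), (x=2, y=5), (x=1, y=6)
  Distance 6: (x=3, y=5), (x=0, y=6), (x=2, y=6)
  Distance 7: (x=3, y=6), (x=0, y=7), (x=2, y=7)
  Distance 8: (x=0, y=8), (x=2, y=8)
  Distance 9: (x=3, y=8), (x=0, y=9), (x=2, y=9)
  Distance 10: (x=1, y=9), (x=3, y=9), (x=2, y=10)
  Distance 11: (x=1, y=10), (x=3, y=10), (x=2, y=11)
  Distance 12: (x=1, y=11), (x=3, y=11)
  Distance 13: (x=0, y=11)
Total reachable: 43 (grid has 43 open cells total)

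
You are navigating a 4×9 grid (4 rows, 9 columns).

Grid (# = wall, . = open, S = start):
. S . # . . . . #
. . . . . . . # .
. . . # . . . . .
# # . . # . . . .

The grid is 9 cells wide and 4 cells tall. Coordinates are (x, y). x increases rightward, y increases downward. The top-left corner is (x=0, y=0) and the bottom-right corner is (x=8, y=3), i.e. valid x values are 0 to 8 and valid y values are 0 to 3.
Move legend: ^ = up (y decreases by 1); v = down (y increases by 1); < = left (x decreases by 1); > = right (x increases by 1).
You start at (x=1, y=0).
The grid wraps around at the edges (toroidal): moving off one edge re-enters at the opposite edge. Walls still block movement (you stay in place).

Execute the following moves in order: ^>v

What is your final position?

Start: (x=1, y=0)
  ^ (up): blocked, stay at (x=1, y=0)
  > (right): (x=1, y=0) -> (x=2, y=0)
  v (down): (x=2, y=0) -> (x=2, y=1)
Final: (x=2, y=1)

Answer: Final position: (x=2, y=1)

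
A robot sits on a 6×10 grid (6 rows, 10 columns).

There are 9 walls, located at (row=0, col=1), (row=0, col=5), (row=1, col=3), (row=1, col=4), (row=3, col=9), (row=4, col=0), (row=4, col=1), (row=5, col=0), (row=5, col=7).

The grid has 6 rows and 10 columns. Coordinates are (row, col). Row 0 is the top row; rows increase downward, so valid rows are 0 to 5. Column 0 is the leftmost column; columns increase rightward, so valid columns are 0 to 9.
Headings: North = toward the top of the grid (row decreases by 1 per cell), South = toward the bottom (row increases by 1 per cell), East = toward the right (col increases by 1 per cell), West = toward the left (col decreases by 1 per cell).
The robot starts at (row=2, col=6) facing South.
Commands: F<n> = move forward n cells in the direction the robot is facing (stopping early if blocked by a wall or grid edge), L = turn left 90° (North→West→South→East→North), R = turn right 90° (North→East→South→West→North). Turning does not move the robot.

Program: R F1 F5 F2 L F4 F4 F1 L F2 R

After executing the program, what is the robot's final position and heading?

Start: (row=2, col=6), facing South
  R: turn right, now facing West
  F1: move forward 1, now at (row=2, col=5)
  F5: move forward 5, now at (row=2, col=0)
  F2: move forward 0/2 (blocked), now at (row=2, col=0)
  L: turn left, now facing South
  F4: move forward 1/4 (blocked), now at (row=3, col=0)
  F4: move forward 0/4 (blocked), now at (row=3, col=0)
  F1: move forward 0/1 (blocked), now at (row=3, col=0)
  L: turn left, now facing East
  F2: move forward 2, now at (row=3, col=2)
  R: turn right, now facing South
Final: (row=3, col=2), facing South

Answer: Final position: (row=3, col=2), facing South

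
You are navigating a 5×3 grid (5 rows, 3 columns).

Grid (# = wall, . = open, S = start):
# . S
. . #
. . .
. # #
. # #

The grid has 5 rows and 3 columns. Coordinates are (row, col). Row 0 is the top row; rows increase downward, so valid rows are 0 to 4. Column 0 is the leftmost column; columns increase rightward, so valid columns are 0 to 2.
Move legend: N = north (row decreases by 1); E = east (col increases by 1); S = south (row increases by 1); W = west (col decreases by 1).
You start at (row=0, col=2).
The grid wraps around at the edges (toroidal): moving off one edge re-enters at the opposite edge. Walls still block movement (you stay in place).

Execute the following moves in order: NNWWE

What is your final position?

Answer: Final position: (row=0, col=2)

Derivation:
Start: (row=0, col=2)
  N (north): blocked, stay at (row=0, col=2)
  N (north): blocked, stay at (row=0, col=2)
  W (west): (row=0, col=2) -> (row=0, col=1)
  W (west): blocked, stay at (row=0, col=1)
  E (east): (row=0, col=1) -> (row=0, col=2)
Final: (row=0, col=2)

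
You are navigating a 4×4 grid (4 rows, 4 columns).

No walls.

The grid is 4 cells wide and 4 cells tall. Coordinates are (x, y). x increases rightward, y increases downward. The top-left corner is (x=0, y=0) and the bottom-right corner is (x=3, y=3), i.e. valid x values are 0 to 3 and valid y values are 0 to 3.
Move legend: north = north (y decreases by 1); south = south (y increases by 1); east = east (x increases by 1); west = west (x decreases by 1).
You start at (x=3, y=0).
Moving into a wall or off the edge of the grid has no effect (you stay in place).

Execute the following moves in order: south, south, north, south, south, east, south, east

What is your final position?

Answer: Final position: (x=3, y=3)

Derivation:
Start: (x=3, y=0)
  south (south): (x=3, y=0) -> (x=3, y=1)
  south (south): (x=3, y=1) -> (x=3, y=2)
  north (north): (x=3, y=2) -> (x=3, y=1)
  south (south): (x=3, y=1) -> (x=3, y=2)
  south (south): (x=3, y=2) -> (x=3, y=3)
  east (east): blocked, stay at (x=3, y=3)
  south (south): blocked, stay at (x=3, y=3)
  east (east): blocked, stay at (x=3, y=3)
Final: (x=3, y=3)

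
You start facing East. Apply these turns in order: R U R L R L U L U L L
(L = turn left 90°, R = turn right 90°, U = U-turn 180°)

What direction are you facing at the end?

Start: East
  R (right (90° clockwise)) -> South
  U (U-turn (180°)) -> North
  R (right (90° clockwise)) -> East
  L (left (90° counter-clockwise)) -> North
  R (right (90° clockwise)) -> East
  L (left (90° counter-clockwise)) -> North
  U (U-turn (180°)) -> South
  L (left (90° counter-clockwise)) -> East
  U (U-turn (180°)) -> West
  L (left (90° counter-clockwise)) -> South
  L (left (90° counter-clockwise)) -> East
Final: East

Answer: Final heading: East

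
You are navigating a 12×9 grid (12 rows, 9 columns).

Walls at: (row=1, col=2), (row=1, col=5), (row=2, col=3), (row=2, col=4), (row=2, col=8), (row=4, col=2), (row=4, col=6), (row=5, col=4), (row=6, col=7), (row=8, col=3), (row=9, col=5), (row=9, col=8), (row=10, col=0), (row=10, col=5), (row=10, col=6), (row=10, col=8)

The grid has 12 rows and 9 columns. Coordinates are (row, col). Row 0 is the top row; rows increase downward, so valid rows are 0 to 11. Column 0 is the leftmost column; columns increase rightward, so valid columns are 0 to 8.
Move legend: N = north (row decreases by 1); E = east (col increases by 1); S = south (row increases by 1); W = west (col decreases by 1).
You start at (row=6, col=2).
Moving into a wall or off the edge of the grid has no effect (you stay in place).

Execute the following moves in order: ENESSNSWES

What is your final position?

Answer: Final position: (row=7, col=3)

Derivation:
Start: (row=6, col=2)
  E (east): (row=6, col=2) -> (row=6, col=3)
  N (north): (row=6, col=3) -> (row=5, col=3)
  E (east): blocked, stay at (row=5, col=3)
  S (south): (row=5, col=3) -> (row=6, col=3)
  S (south): (row=6, col=3) -> (row=7, col=3)
  N (north): (row=7, col=3) -> (row=6, col=3)
  S (south): (row=6, col=3) -> (row=7, col=3)
  W (west): (row=7, col=3) -> (row=7, col=2)
  E (east): (row=7, col=2) -> (row=7, col=3)
  S (south): blocked, stay at (row=7, col=3)
Final: (row=7, col=3)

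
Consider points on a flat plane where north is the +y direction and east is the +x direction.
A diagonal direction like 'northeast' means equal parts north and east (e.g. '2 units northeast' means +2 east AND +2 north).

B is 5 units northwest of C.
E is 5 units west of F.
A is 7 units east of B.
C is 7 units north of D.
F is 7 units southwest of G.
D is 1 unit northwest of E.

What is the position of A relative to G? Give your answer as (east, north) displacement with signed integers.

Answer: A is at (east=-11, north=6) relative to G.

Derivation:
Place G at the origin (east=0, north=0).
  F is 7 units southwest of G: delta (east=-7, north=-7); F at (east=-7, north=-7).
  E is 5 units west of F: delta (east=-5, north=+0); E at (east=-12, north=-7).
  D is 1 unit northwest of E: delta (east=-1, north=+1); D at (east=-13, north=-6).
  C is 7 units north of D: delta (east=+0, north=+7); C at (east=-13, north=1).
  B is 5 units northwest of C: delta (east=-5, north=+5); B at (east=-18, north=6).
  A is 7 units east of B: delta (east=+7, north=+0); A at (east=-11, north=6).
Therefore A relative to G: (east=-11, north=6).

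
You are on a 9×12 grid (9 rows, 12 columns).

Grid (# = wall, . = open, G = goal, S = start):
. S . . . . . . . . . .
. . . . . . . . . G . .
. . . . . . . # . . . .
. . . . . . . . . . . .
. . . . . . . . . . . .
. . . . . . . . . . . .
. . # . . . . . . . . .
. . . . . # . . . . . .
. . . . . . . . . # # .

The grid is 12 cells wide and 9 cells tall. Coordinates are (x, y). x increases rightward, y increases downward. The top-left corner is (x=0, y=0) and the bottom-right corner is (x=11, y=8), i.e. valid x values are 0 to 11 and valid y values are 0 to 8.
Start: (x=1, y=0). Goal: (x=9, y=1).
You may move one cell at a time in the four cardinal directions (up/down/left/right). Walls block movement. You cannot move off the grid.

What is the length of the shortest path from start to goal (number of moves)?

Answer: Shortest path length: 9

Derivation:
BFS from (x=1, y=0) until reaching (x=9, y=1):
  Distance 0: (x=1, y=0)
  Distance 1: (x=0, y=0), (x=2, y=0), (x=1, y=1)
  Distance 2: (x=3, y=0), (x=0, y=1), (x=2, y=1), (x=1, y=2)
  Distance 3: (x=4, y=0), (x=3, y=1), (x=0, y=2), (x=2, y=2), (x=1, y=3)
  Distance 4: (x=5, y=0), (x=4, y=1), (x=3, y=2), (x=0, y=3), (x=2, y=3), (x=1, y=4)
  Distance 5: (x=6, y=0), (x=5, y=1), (x=4, y=2), (x=3, y=3), (x=0, y=4), (x=2, y=4), (x=1, y=5)
  Distance 6: (x=7, y=0), (x=6, y=1), (x=5, y=2), (x=4, y=3), (x=3, y=4), (x=0, y=5), (x=2, y=5), (x=1, y=6)
  Distance 7: (x=8, y=0), (x=7, y=1), (x=6, y=2), (x=5, y=3), (x=4, y=4), (x=3, y=5), (x=0, y=6), (x=1, y=7)
  Distance 8: (x=9, y=0), (x=8, y=1), (x=6, y=3), (x=5, y=4), (x=4, y=5), (x=3, y=6), (x=0, y=7), (x=2, y=7), (x=1, y=8)
  Distance 9: (x=10, y=0), (x=9, y=1), (x=8, y=2), (x=7, y=3), (x=6, y=4), (x=5, y=5), (x=4, y=6), (x=3, y=7), (x=0, y=8), (x=2, y=8)  <- goal reached here
One shortest path (9 moves): (x=1, y=0) -> (x=2, y=0) -> (x=3, y=0) -> (x=4, y=0) -> (x=5, y=0) -> (x=6, y=0) -> (x=7, y=0) -> (x=8, y=0) -> (x=9, y=0) -> (x=9, y=1)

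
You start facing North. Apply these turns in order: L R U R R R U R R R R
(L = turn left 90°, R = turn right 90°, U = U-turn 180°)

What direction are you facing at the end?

Answer: Final heading: West

Derivation:
Start: North
  L (left (90° counter-clockwise)) -> West
  R (right (90° clockwise)) -> North
  U (U-turn (180°)) -> South
  R (right (90° clockwise)) -> West
  R (right (90° clockwise)) -> North
  R (right (90° clockwise)) -> East
  U (U-turn (180°)) -> West
  R (right (90° clockwise)) -> North
  R (right (90° clockwise)) -> East
  R (right (90° clockwise)) -> South
  R (right (90° clockwise)) -> West
Final: West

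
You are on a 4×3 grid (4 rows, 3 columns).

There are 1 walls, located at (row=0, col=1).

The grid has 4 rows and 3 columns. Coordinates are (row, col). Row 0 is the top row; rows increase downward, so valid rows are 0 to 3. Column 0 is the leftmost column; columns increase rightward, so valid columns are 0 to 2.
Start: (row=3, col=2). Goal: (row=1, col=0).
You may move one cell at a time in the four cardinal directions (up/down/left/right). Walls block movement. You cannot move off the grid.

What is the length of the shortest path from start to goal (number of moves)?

Answer: Shortest path length: 4

Derivation:
BFS from (row=3, col=2) until reaching (row=1, col=0):
  Distance 0: (row=3, col=2)
  Distance 1: (row=2, col=2), (row=3, col=1)
  Distance 2: (row=1, col=2), (row=2, col=1), (row=3, col=0)
  Distance 3: (row=0, col=2), (row=1, col=1), (row=2, col=0)
  Distance 4: (row=1, col=0)  <- goal reached here
One shortest path (4 moves): (row=3, col=2) -> (row=3, col=1) -> (row=3, col=0) -> (row=2, col=0) -> (row=1, col=0)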